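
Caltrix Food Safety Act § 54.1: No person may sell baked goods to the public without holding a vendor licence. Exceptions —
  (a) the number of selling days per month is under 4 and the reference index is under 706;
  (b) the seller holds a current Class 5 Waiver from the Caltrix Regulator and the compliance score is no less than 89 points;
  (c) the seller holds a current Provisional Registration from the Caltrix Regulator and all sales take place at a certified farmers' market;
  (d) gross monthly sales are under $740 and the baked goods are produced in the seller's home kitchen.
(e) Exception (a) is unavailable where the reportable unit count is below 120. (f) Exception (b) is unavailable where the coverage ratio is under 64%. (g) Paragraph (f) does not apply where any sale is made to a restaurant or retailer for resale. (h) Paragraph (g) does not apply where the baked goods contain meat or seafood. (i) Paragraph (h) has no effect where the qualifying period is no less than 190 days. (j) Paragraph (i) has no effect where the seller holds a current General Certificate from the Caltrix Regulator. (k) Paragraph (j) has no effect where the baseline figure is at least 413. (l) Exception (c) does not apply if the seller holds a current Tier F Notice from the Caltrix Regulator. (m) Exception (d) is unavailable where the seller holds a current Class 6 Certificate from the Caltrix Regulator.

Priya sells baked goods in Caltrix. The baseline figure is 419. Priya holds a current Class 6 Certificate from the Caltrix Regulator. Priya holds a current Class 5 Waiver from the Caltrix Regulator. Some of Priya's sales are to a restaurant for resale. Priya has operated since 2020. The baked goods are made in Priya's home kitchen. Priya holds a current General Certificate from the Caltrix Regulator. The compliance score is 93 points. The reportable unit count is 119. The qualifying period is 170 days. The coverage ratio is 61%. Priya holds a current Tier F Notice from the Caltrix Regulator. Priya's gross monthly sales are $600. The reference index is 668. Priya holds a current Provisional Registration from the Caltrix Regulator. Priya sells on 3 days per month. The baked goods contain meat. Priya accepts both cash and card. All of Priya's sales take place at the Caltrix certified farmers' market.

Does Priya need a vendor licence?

Exception (a): the number of selling days per month is 3, under the 4 limit; the reference index is 668, under the 706 limit — every condition holds. Turning to paragraph (e): (e) operates against (a): the reportable unit count is 119, below the 120 limit. So (a) is unavailable.
Exception (b): a current Class 5 Waiver is held; the compliance score is 93 points, meeting the 89 points threshold — every condition holds. However, paragraphs (f)–(k) must be considered: (f) applies — the coverage ratio is 61%, under the 64% limit. (g) would limit (f) — some sales are to a restaurant for resale — but (h) sets (g) aside: (h) operates against (g): the baked goods contain meat. (i), which would lift (h), is not engaged — the qualifying period is 170 days, short of 190 days. So (b) is unavailable.
Exception (c)'s conditions are all satisfied: a current Provisional Registration is held; all sales are at a certified farmers' market. However, paragraph (l) must be considered: (l) applies — a current Tier F Notice is held. Exception (c) does not apply.
Exception (d) is satisfied on its face — gross monthly sales are $600, under the $740 limit; the baked goods are home-kitchen produced. However, paragraph (m) must be considered: (m) operates against (d): a current Class 6 Certificate is held. (d) is therefore removed.
Every exception is unavailable, so the rule governs.

Yes — Priya must hold a vendor licence.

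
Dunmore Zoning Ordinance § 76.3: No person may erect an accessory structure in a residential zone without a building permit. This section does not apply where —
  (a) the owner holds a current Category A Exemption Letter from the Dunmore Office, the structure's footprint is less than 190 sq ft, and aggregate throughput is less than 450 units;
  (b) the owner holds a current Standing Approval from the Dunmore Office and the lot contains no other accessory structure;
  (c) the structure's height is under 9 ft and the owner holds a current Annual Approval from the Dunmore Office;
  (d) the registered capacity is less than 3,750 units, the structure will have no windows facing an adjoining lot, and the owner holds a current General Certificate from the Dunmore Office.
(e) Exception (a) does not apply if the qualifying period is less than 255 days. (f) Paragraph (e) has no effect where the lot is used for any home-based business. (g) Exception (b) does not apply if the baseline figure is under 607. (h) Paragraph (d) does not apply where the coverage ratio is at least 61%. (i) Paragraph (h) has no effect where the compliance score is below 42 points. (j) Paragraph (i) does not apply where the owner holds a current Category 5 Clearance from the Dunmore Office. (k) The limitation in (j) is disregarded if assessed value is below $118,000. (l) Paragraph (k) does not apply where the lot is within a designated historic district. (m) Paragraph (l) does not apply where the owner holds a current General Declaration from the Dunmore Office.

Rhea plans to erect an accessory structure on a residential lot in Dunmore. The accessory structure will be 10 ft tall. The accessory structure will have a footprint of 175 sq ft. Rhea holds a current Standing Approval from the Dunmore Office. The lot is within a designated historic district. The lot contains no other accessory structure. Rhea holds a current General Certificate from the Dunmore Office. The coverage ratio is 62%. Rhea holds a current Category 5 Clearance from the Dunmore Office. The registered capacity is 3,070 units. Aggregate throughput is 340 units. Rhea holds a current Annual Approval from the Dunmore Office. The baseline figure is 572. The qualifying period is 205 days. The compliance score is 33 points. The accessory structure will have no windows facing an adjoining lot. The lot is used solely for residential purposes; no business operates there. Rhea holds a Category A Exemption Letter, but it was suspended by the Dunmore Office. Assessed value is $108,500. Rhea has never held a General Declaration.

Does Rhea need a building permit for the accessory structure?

Yes — Rhea must obtain a building permit.

Exception (a) does not apply: the Category A Exemption Letter is not current.
Exception (b)'s conditions are all satisfied: a current Standing Approval is held; the lot has no other accessory structure. Turning to paragraph (g): (g) operates against (b): the baseline figure is 572, under the 607 limit. Exception (b) does not apply.
Exception (c) fails — the structure's height is 10 ft, not under 9 ft.
All of (d)'s requirements are met (the registered capacity is 3,070 units, less than the 3,750 units limit; no windows face an adjoining lot; a current General Certificate is held). But: (h) is engaged — the coverage ratio is 62%, meeting the 61% threshold. (i) is engaged (the compliance score is 33 points, below the 42 points limit), but is displaced by (j): (j) is triggered — a current Category 5 Clearance is held. (k) operates (assessed value is $108,500, below the $118,000 limit), but is itself disapplied by (l): (l) operates against (k): the lot is in a historic district. (m), which would lift (l), is not triggered — no current General Declaration is held. Exception (d) does not apply.
Every exception is unavailable, so the rule governs.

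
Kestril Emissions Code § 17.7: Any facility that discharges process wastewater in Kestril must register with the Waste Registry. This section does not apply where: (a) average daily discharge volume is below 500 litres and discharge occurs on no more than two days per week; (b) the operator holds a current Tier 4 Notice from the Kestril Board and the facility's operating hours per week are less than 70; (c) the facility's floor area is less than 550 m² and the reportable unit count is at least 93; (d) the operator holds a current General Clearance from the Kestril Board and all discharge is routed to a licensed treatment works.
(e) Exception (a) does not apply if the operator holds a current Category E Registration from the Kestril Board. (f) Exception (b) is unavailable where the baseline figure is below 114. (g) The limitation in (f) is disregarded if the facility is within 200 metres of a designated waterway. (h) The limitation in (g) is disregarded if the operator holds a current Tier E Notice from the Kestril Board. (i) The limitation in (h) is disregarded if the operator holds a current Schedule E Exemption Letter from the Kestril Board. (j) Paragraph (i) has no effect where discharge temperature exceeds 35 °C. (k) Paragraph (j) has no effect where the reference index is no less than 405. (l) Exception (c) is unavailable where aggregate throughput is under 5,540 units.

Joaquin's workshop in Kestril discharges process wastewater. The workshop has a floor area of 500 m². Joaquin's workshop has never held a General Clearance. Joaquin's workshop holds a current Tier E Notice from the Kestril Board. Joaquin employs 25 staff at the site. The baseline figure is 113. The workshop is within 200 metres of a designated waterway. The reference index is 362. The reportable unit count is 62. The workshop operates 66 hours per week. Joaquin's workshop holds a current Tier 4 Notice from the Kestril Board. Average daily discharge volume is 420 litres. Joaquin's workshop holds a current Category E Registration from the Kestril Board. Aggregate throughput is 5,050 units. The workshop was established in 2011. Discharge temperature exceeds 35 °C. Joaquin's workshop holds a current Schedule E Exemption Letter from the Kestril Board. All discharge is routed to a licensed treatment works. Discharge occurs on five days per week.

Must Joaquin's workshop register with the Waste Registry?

Yes — Joaquin's workshop must register with the Waste Registry.

Exception (a) fails — discharge occurs on five days per week.
All of (b)'s requirements are met (a current Tier 4 Notice is held; the facility's operating hours per week are 66, less than the 70 limit). However, paragraphs (f)–(k) must be considered: (f) is engaged — the baseline figure is 113, below the 114 limit. (g) would limit (f) — the workshop is within 200 m of a designated waterway — but (h) sets (g) aside: (h) operates against (g): a current Tier E Notice is held. (i) is triggered (a current Schedule E Exemption Letter is held), but is displaced by (j): (j) applies — discharge temperature exceeds 35 °C. (k) is not engaged (the reference index is 362, short of 405), so (j) stands. (b) is therefore removed.
Exception (c) requires that the reportable unit count is at least 93; but the reportable unit count is 62, short of 93, so (c) is unavailable.
Exception (d) fails — no current General Clearance is held.
No exception applies. The general rule governs.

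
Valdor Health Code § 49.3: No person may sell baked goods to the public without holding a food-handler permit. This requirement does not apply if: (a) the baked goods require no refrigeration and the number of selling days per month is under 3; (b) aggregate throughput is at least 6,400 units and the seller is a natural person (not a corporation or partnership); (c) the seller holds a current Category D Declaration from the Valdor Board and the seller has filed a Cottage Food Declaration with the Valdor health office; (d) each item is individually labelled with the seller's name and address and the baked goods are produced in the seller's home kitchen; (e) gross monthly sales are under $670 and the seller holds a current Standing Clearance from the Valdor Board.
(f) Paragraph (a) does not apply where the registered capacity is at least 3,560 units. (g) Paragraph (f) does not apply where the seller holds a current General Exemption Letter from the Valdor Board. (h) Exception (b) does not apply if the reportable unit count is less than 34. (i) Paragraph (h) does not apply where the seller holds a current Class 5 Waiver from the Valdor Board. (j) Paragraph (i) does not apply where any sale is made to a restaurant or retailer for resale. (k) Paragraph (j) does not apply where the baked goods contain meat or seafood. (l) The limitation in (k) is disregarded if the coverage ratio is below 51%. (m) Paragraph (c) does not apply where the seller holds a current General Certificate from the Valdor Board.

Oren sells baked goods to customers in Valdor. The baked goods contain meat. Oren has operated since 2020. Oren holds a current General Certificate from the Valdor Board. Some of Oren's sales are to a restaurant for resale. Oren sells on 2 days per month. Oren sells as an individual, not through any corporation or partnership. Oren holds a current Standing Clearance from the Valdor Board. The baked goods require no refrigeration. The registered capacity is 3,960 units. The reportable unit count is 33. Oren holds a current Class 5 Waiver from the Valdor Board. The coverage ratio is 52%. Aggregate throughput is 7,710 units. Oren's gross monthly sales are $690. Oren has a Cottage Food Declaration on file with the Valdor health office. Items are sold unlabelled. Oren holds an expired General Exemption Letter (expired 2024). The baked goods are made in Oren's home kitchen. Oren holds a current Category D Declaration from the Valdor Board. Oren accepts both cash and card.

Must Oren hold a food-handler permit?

Exception (a) is satisfied on its face — the baked goods are shelf-stable; the number of selling days per month is 2, under the 3 limit. But: (f) is engaged — the registered capacity is 3,960 units, meeting the 3,560 units threshold. (g) is inapplicable (the General Exemption Letter is not current), so (f) stands. Exception (a) does not apply.
Exception (b)'s conditions are all satisfied: aggregate throughput is 7,710 units, meeting the 6,400 units threshold; the seller is a natural person. Considering the limiting provisions: (h) is triggered (the reportable unit count is 33, less than the 34 limit), but is set aside by (i): (i) operates against (h): a current Class 5 Waiver is held. (j) is triggered (some sales are to a restaurant for resale), but yields to (k): (k) operates against (j): the baked goods contain meat. (l), which would lift (k), does not operate here — the coverage ratio is 52%, not below 51%. (b) remains available.
All of (c)'s requirements are met (a current Category D Declaration is held; a Cottage Food Declaration is on file). However, paragraph (m) must be considered: (m) applies — a current General Certificate is held. Exception (c) does not apply.
Exception (d) requires that each item is individually labelled with the seller's name and address; but items are sold unlabelled, so (d) is unavailable.
Exception (e) fails — gross monthly sales are $690, not under $670.

No — exception (b) applies; Oren is not required to hold a food-handler permit.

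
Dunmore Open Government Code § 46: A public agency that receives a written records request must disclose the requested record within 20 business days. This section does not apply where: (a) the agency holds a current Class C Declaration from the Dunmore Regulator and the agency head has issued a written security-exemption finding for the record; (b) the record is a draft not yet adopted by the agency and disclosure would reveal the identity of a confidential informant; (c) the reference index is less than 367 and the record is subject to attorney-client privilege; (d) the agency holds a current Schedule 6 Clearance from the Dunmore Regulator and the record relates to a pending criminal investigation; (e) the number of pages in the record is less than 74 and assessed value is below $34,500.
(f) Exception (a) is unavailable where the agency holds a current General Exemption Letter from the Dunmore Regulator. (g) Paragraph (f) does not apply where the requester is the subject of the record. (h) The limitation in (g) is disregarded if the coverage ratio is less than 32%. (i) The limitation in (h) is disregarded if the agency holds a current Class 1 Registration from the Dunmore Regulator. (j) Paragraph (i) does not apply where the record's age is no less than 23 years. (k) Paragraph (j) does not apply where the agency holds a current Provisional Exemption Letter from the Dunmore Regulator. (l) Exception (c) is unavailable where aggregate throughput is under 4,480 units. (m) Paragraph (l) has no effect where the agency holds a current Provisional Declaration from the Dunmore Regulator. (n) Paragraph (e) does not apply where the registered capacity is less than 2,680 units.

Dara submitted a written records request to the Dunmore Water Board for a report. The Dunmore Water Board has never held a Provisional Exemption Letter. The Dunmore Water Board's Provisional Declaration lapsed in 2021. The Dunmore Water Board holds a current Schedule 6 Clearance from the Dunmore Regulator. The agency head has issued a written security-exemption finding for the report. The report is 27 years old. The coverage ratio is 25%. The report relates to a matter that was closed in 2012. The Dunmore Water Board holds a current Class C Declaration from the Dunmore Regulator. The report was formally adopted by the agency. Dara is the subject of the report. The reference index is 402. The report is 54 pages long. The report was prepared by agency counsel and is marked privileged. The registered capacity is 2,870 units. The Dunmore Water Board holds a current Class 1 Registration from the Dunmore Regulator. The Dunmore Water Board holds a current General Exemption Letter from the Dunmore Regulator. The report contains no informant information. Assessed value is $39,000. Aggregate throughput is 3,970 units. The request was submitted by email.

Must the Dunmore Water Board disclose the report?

Yes — the Dunmore Water Board must disclose the report.

Exception (a): a current Class C Declaration is held; a written security-exemption finding has been issued — every condition holds. Turning to paragraphs (f)–(k): (f) operates against (a): a current General Exemption Letter is held. (g) would limit (f) — Dara is the subject of the report — but (h) sets (g) aside: (h) operates against (g): the coverage ratio is 25%, less than the 32% limit. (i) applies (a current Class 1 Registration is held), but is itself disapplied by (j): (j) is engaged — the record's age is 27 years, meeting the 23 years threshold. (k), which would lift (j), is inapplicable — there is no Provisional Exemption Letter in force. (a) is therefore removed.
Exception (b) requires that the record is a draft not yet adopted by the agency; but the report has been formally adopted, so (b) is unavailable.
Exception (c) fails — the reference index is 402, not less than 367.
Exception (d) fails — the report relates to a closed matter.
Exception (e) requires that assessed value is below $34,500; but assessed value is $39,000, not below $34,500, so (e) is unavailable.
No exception applies. The general rule governs.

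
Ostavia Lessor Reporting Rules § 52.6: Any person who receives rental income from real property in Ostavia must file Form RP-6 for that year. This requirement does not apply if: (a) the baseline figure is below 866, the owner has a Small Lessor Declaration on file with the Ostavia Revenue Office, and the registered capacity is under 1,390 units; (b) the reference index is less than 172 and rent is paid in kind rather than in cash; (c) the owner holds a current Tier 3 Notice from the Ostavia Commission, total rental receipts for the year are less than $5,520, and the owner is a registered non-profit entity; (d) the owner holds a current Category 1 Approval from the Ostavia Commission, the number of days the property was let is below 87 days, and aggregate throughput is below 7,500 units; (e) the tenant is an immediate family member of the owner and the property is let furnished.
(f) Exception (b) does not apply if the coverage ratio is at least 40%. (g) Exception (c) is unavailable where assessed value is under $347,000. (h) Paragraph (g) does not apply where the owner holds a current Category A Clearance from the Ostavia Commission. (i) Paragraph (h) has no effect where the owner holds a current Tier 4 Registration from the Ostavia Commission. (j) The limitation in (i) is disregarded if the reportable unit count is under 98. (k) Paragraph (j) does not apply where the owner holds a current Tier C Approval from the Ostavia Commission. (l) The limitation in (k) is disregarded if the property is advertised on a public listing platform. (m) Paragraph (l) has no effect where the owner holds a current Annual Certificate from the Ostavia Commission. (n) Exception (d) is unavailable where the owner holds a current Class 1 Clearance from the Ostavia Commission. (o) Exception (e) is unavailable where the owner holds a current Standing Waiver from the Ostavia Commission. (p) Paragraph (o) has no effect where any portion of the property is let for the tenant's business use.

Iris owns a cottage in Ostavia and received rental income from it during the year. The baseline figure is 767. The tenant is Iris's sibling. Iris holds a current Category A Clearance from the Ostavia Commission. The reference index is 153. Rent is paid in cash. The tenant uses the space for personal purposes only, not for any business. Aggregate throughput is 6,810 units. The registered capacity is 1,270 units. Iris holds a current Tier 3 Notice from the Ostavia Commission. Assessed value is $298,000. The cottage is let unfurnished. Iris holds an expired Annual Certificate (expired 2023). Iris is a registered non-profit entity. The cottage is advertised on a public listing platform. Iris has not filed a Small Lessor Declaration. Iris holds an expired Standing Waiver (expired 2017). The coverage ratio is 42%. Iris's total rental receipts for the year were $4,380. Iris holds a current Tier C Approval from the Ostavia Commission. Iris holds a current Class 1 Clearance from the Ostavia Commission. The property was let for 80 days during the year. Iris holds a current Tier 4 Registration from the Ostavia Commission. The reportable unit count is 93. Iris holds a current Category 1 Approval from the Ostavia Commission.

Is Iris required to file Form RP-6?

No — exception (c) applies; Iris is not required to file Form RP-6.

Exception (a) requires that the owner has a Small Lessor Declaration on file with the Ostavia Revenue Office; but no Small Lessor Declaration is on file, so (a) is unavailable.
Exception (b) does not apply: rent is paid in cash.
Exception (c): a current Tier 3 Notice is held; total rental receipts for the year are $4,380, less than the $5,520 limit; Iris is a registered non-profit — every condition holds. As to paragraphs (g)–(m): (g) is engaged (assessed value is $298,000, under the $347,000 limit), but is set aside by (h): (h) is triggered — a current Category A Clearance is held. (i) would limit (h) — a current Tier 4 Registration is held — but (j) sets (i) aside: (j) operates against (i): the reportable unit count is 93, under the 98 limit. (k) is triggered (a current Tier C Approval is held), but is itself disapplied by (l): (l) operates — the property is publicly advertised. (m) is inapplicable (the Annual Certificate is not current), so (l) stands. (c) remains available.
All of (d)'s requirements are met (a current Category 1 Approval is held; the number of days the property was let is 80 days, below the 87 days limit; aggregate throughput is 6,810 units, below the 7,500 units limit). But: (n) is engaged — a current Class 1 Clearance is held. Exception (d) does not apply.
Exception (e) does not apply: the property is let unfurnished.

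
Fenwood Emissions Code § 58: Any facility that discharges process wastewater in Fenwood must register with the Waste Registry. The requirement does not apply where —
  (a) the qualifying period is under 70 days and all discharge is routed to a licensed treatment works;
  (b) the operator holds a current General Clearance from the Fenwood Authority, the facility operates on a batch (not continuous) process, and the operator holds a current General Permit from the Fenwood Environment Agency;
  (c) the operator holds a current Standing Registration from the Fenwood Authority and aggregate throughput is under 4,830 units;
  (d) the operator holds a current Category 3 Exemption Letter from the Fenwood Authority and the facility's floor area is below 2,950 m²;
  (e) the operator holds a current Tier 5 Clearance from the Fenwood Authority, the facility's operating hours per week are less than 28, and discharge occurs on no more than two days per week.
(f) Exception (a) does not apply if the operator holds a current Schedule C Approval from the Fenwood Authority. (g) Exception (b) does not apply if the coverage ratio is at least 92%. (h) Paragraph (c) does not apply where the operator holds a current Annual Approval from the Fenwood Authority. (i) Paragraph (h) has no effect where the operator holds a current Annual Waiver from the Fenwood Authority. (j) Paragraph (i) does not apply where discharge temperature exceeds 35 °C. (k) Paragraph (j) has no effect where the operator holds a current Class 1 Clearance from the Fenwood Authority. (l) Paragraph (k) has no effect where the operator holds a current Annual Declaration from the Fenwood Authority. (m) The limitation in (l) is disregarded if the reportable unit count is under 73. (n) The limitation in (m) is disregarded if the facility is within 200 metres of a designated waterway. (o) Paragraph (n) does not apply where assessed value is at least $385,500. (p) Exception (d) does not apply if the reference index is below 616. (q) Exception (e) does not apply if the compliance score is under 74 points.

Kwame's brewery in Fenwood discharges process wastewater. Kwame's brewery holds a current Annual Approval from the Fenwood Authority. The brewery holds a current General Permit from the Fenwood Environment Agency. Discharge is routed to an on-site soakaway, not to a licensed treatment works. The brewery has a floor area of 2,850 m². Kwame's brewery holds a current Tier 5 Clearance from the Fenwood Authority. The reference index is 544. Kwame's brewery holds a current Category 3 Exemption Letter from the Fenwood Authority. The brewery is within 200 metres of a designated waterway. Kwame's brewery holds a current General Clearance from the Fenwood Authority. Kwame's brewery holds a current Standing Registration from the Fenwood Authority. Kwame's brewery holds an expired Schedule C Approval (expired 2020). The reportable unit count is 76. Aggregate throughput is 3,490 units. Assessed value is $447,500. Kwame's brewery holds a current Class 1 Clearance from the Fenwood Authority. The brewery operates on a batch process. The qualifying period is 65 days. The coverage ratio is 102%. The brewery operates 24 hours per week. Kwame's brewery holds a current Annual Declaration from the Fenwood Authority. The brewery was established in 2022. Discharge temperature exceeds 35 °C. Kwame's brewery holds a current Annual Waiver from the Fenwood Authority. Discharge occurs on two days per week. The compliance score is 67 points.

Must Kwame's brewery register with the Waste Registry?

Yes — Kwame's brewery must register with the Waste Registry.

Exception (a) does not apply: discharge is not routed to a licensed treatment works.
Exception (b)'s conditions are all satisfied: a current General Clearance is held; the facility operates on a batch process; a current General Permit is held. But applying paragraph (g): (g) operates against (b): the coverage ratio is 102%, meeting the 92% threshold. Exception (b) does not apply.
Exception (c): a current Standing Registration is held; aggregate throughput is 3,490 units, under the 4,830 units limit — every condition holds. But: (h) operates against (c): a current Annual Approval is held. (i) would limit (h) — a current Annual Waiver is held — but (j) sets (i) aside: (j) operates against (i): discharge temperature exceeds 35 °C. (k) would limit (j) — a current Class 1 Clearance is held — but (l) sets (k) aside: (l) applies — a current Annual Declaration is held. (m), which would lift (l), does not operate here — the reportable unit count is 76, not under 73. So (c) is unavailable.
Exception (d)'s conditions are all satisfied: a current Category 3 Exemption Letter is held; the facility's floor area is 2,850 m², below the 2,950 m² limit. But applying paragraph (p): (p) applies — the reference index is 544, below the 616 limit. (d) is therefore removed.
All of (e)'s requirements are met (a current Tier 5 Clearance is held; the facility's operating hours per week are 24, less than the 28 limit; discharge occurs on no more than two days per week). However, paragraph (q) must be considered: (q) operates against (e): the compliance score is 67 points, under the 74 points limit. So (e) is unavailable.
Every exception is unavailable, so the rule governs.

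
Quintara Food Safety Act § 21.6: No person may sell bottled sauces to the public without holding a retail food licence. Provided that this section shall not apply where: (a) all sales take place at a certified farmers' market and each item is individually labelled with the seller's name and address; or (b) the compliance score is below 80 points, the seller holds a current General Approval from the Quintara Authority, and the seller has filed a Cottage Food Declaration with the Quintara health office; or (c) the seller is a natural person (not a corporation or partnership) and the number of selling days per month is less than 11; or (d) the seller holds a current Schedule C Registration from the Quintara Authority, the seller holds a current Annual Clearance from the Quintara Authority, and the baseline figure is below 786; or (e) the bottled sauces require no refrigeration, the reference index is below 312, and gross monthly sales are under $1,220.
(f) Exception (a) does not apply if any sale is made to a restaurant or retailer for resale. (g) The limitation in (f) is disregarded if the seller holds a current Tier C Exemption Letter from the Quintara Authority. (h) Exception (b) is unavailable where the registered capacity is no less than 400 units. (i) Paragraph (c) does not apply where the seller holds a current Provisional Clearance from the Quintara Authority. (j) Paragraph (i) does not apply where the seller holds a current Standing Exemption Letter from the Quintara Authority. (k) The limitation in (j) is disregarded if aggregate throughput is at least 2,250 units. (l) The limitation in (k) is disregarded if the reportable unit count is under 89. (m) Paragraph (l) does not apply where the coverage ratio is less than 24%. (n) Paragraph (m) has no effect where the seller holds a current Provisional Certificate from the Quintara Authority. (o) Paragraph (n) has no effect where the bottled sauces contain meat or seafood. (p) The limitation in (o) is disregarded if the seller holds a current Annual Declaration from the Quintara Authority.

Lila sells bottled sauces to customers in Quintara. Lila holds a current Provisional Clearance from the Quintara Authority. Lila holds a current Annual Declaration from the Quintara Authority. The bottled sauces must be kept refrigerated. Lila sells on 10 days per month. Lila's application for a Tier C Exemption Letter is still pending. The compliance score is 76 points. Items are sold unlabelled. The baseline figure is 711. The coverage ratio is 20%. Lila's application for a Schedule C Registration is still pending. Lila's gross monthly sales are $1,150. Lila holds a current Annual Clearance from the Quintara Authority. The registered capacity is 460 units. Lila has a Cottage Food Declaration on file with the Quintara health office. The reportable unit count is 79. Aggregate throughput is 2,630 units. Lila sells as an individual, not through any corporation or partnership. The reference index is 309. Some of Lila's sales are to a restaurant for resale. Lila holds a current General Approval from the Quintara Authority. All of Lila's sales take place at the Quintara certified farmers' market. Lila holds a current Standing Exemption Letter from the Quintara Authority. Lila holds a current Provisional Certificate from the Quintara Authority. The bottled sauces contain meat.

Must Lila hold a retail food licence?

Exception (a) requires that each item is individually labelled with the seller's name and address; but items are sold unlabelled, so (a) is unavailable.
Exception (b)'s conditions are all satisfied: the compliance score is 76 points, below the 80 points limit; a current General Approval is held; a Cottage Food Declaration is on file. But: (h) operates against (b): the registered capacity is 460 units, meeting the 400 units threshold. (b) is therefore removed.
Exception (c)'s conditions are all satisfied: the seller is a natural person; the number of selling days per month is 10, less than the 11 limit. Under paragraphs (i)–(p): (i) would limit (c) — a current Provisional Clearance is held — but (j) sets (i) aside: (j) applies — a current Standing Exemption Letter is held. (k) operates (aggregate throughput is 2,630 units, meeting the 2,250 units threshold), but is set aside by (l): (l) operates against (k): the reportable unit count is 79, under the 89 limit. (m) would limit (l) — the coverage ratio is 20%, less than the 24% limit — but (n) sets (m) aside: (n) applies — a current Provisional Certificate is held. (o) operates (the bottled sauces contain meat), but is set aside by (p): (p) applies — a current Annual Declaration is held. Exception (c) stands.
Exception (d) does not apply: no current Schedule C Registration is held.
Exception (e) fails — the bottled sauces require refrigeration.

No — exception (c) applies; Lila is not required to hold a retail food licence.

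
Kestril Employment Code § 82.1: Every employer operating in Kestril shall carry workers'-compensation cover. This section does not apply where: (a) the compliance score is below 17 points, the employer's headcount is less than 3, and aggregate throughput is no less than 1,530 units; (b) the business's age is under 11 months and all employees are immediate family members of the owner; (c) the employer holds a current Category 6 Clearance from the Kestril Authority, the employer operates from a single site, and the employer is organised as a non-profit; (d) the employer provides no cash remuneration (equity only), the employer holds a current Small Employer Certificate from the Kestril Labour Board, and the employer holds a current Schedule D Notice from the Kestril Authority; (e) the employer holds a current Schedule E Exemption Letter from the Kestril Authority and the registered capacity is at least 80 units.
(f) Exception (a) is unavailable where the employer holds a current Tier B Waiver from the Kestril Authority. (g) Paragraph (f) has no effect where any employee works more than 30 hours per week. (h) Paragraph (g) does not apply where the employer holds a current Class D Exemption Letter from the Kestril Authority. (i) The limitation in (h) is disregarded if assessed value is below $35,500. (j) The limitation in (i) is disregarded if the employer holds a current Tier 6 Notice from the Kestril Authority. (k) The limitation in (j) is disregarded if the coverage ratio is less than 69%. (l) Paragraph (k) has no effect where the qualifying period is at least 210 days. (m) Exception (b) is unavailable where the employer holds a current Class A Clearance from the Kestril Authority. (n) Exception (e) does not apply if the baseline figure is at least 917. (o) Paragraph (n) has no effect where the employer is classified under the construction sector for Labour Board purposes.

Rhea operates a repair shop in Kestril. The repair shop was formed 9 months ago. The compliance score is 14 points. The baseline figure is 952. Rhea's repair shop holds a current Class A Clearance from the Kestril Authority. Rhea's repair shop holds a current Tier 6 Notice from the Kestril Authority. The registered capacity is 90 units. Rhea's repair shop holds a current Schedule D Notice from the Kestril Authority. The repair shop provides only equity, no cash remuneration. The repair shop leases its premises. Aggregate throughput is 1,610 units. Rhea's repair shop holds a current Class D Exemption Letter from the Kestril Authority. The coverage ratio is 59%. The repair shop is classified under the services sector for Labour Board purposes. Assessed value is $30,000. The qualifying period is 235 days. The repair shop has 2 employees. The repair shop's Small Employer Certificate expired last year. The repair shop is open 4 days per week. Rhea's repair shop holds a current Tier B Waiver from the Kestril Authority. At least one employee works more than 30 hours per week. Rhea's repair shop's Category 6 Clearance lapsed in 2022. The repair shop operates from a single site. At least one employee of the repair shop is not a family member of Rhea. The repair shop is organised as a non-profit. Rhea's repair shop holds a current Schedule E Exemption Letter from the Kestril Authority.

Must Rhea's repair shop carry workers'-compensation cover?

Exception (a) is satisfied on its face — the compliance score is 14 points, below the 17 points limit; the employer's headcount is 2, less than the 3 limit; aggregate throughput is 1,610 units, meeting the 1,530 units threshold. But: (f) operates against (a): a current Tier B Waiver is held. (g) applies (at least one employee exceeds 30 hours/week), but yields to (h): (h) operates against (g): a current Class D Exemption Letter is held. (i) would limit (h) — assessed value is $30,000, below the $35,500 limit — but (j) sets (i) aside: (j) is triggered — a current Tier 6 Notice is held. (k) would limit (j) — the coverage ratio is 59%, less than the 69% limit — but (l) sets (k) aside: (l) applies — the qualifying period is 235 days, meeting the 210 days threshold. Exception (a) does not apply.
Exception (b) does not apply: at least one employee is not a family member.
Exception (c) does not apply: the Category 6 Clearance is not current.
Exception (d) fails — the Small Employer Certificate has expired.
Exception (e): a current Schedule E Exemption Letter is held; the registered capacity is 90 units, meeting the 80 units threshold — every condition holds. However, paragraphs (n)–(o) must be considered: (n) operates against (e): the baseline figure is 952, meeting the 917 threshold. (o) does not operate here (the repair shop is classified under the services sector), so (n) stands. (e) is therefore removed.
No exception is made out. Rhea's repair shop falls within the general rule.

Yes — Rhea's repair shop must carry workers'-compensation cover.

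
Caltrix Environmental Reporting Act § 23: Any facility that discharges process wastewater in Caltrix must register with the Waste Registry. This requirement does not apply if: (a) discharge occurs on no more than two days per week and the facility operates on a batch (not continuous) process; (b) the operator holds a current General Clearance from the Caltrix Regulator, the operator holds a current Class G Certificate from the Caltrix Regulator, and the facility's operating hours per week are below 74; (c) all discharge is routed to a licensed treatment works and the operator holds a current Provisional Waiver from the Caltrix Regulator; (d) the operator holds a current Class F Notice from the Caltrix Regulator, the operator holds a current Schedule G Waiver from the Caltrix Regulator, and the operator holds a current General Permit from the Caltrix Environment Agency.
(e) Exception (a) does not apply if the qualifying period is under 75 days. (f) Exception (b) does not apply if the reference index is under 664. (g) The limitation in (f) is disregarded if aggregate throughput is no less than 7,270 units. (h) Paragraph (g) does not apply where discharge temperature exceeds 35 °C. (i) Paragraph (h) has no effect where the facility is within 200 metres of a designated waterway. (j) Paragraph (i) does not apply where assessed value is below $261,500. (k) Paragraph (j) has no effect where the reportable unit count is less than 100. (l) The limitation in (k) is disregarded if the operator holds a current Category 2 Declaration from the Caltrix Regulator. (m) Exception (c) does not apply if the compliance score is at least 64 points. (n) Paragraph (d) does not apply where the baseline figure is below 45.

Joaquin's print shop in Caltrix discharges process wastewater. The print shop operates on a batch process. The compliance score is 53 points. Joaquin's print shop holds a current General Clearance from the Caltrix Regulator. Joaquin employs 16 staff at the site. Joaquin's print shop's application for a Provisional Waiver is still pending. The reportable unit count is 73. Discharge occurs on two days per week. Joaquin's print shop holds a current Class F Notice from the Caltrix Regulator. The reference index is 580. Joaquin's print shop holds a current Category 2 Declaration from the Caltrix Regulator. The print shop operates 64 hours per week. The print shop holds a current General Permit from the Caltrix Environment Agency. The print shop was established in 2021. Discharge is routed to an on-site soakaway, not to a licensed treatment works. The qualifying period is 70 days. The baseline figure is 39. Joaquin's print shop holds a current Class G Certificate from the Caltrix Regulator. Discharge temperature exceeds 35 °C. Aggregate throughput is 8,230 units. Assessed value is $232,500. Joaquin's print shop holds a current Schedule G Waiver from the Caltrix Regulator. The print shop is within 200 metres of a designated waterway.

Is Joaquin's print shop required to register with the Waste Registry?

Yes — Joaquin's print shop must register with the Waste Registry.

Exception (a): discharge occurs on no more than two days per week; the facility operates on a batch process — every condition holds. Turning to paragraph (e): (e) operates against (a): the qualifying period is 70 days, under the 75 days limit. (a) is therefore removed.
Exception (b): a current General Clearance is held; a current Class G Certificate is held; the facility's operating hours per week are 64, below the 74 limit — every condition holds. But: (f) operates against (b): the reference index is 580, under the 664 limit. (g) would limit (f) — aggregate throughput is 8,230 units, meeting the 7,270 units threshold — but (h) sets (g) aside: (h) operates against (g): discharge temperature exceeds 35 °C. (i) would limit (h) — the print shop is within 200 m of a designated waterway — but (j) sets (i) aside: (j) operates against (i): assessed value is $232,500, below the $261,500 limit. (k) is triggered (the reportable unit count is 73, less than the 100 limit), but is displaced by (l): (l) operates against (k): a current Category 2 Declaration is held. Exception (b) does not apply.
Exception (c) requires that all discharge is routed to a licensed treatment works; but discharge is not routed to a licensed treatment works, so (c) is unavailable.
Exception (d): a current Class F Notice is held; a current Schedule G Waiver is held; a current General Permit is held — every condition holds. Turning to paragraph (n): (n) is engaged — the baseline figure is 39, below the 45 limit. So (d) is unavailable.
None of the exceptions is available; § 23 applies in full.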